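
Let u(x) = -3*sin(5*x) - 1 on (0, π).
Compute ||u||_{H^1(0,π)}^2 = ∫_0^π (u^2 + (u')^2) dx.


||u||_{H^1(0,π)}^2 = 12/5 + 118*π

u'(x) = -15*cos(5*x).
Expand u² and (u')² and integrate term by term on (0, π), using: for integers n ≥ 1, ∫_0^π sin²(nx) dx = ∫_0^π cos²(nx) dx = π/2; for n ≠ n', ∫_0^π sin(nx)sin(n'x) dx = ∫_0^π cos(nx)cos(n'x) dx = 0; and by product-to-sum, ∫_0^π sin(nx)cos(n'x) dx = ½∫_0^π [sin((n+n')x) + sin((n−n')x)] dx, which is 0 when n+n' is even and 2n/(n²−n'²) when n+n' is odd (it need not vanish on (0, π)). For the constant mode: ∫_0^π 1 dx = π, ∫_0^π cos(nx) dx = 0, ∫_0^π sin(nx) dx = (1−(−1)^n)/n.
  u² squared terms: (-1)²·∫1 dx = 1·π = π;  (-3)²·∫sin(5x)² dx = 9·π/2 = 9*π/2.
  u² cross terms: 2·(-1)·(-3)·∫1·sin(5x) dx = 6·(2/5) = 12/5.
  So ∫_0^π u² dx = π + 9*π/2 + 12/5 = 12/5 + 11*π/2.
  (u')² squared terms: (-15)²·∫cos(5x)² dx = 225·π/2 = 225*π/2.
  So ∫_0^π (u')² dx = 225*π/2.
||u||_{H^1}^2 = (12/5 + 11*π/2) + (225*π/2) = 12/5 + 118*π.


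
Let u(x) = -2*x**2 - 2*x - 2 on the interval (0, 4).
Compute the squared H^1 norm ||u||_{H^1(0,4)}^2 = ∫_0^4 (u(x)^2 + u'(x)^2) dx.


||u||_{H^1}^2 = 32288/15

The H^1 norm (squared) on an interval (0, L) is
  ||u||_{H^1}^2 = ∫_0^L u(x)^2 dx + ∫_0^L u'(x)^2 dx.
Compute u'(x) = -4*x - 2.
Then u(x)^2 = 4*x**4 + 8*x**3 + 12*x**2 + 8*x + 4 and u'(x)^2 = 16*x**2 + 16*x + 4.
Integrate each monomial from 0 to 4 using ∫_0^4 c·x^n dx = c·4^(n+1)/(n+1):
  ∫_0^4 u(x)^2 dx = ∫_0^4 (4*x^4 + 8*x^3 + 12*x^2 + 8*x + 4) dx. Term by term:
    ∫_0^4 4*x^4 dx = 4096/5;  ∫_0^4 8*x^3 dx = 512;  ∫_0^4 12*x^2 dx = 256;
    ∫_0^4 8*x dx = 64;  ∫_0^4 4 dx = 16.
  Sum: 4096/5 + 512 + 256 + 64 + 16 = 8336/5.
  ∫_0^4 u'(x)^2 dx = ∫_0^4 (16*x^2 + 16*x + 4) dx. Term by term:
    ∫_0^4 16*x^2 dx = 1024/3;  ∫_0^4 16*x dx = 128;  ∫_0^4 4 dx = 16.
  Sum: 1024/3 + 128 + 16 = 1456/3.
Adding: ||u||_{H^1}^2 = 8336/5 + 1456/3 = 32288/15.


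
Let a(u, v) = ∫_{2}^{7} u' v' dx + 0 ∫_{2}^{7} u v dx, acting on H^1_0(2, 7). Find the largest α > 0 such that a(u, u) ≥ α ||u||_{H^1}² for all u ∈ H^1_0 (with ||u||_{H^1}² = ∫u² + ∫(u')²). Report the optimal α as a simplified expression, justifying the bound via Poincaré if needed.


α = π^2/(π^2 + 25)

Coercivity of a(·,·) on H^1_0(2, 7) means a(u, u) ≥ α ||u||_{H^1}² for every u ∈ H^1_0.
The interval has length L = 5, and Poincaré/coercivity depend only on L. Here a(u, u) = ∫(u')² + (0)·∫u².
Here c = 0, so a(u,u) = ∫(u')² alone. The condition a(u,u) ≥ α||u||_{H^1}² reads (1−α)∫(u')² ≥ (α−c)∫u². Any admissible α is ≤ 1 (rapidly oscillating u have ∫u²/∫(u')² → 0), and α = 1 would force 0 ≥ (1−c)∫u², impossible since c < 1; so 1−α > 0. By the sharp Poincaré inequality on H^1_0 of an interval of length L, ∫(u')² ≥ (π/L)²∫u² with equality for the first sine mode sin(π(x−x₀)/L) (x₀ the left endpoint), so the inequality holds for all u iff (1−α)(π/L)² ≥ α − c, i.e. α ≤ ((π/L)² + c)/((π/L)² + 1) = (1 + c(L/π)²)/(1 + (L/π)²). (Direct route, valid since c ≤ 0: Poincaré gives c∫u² ≥ c(L/π)²∫(u')², so a(u,u) ≥ (1 + c(L/π)²)∫(u')², while ||u||_{H^1}² ≤ (1 + (L/π)²)∫(u')²; dividing yields the same α.) With (π/L)² = π^2/25 and c = 0, the largest admissible constant is α = ((π/L)² + c)/((π/L)² + 1).
Simplifying, α = π^2/(π^2 + 25).


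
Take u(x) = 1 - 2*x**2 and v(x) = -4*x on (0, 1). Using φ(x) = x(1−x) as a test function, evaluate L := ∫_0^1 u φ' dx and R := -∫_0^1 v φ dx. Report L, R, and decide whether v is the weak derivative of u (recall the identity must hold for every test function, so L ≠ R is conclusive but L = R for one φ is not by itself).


LHS = 1/3, RHS = 1/3. Yes, v = u' weakly.

u(x) = 1 - 2*x**2, classical derivative u'(x) = -4*x.
φ(x) = x(1−x), so φ'(x) = 1 - 2*x.
Note φ(0) = φ(1) = 0, so the boundary term u·φ vanishes.
LHS = ∫_0^1 u(x) φ'(x) dx = ∫_0^1 (4*x^3 - 2*x^2 - 2*x + 1) dx. Term by term:
  ∫_0^1 4*x^3 dx = 1;  ∫_0^1 -2*x^2 dx = -2/3;  ∫_0^1 -2*x dx = -1;
  ∫_0^1 1 dx = 1.
Sum: 1 − 2/3 − 1 + 1 = 1/3.
So LHS = 1/3.
∫_0^1 v(x) φ(x) dx = ∫_0^1 (4*x^3 - 4*x^2) dx. Term by term:
  ∫_0^1 4*x^3 dx = 1;  ∫_0^1 -4*x^2 dx = -4/3.
Sum: 1 − 4/3 = -1/3.
So RHS = -∫_0^1 v(x) φ(x) dx = 1/3.
LHS = RHS, so the identity holds for this test φ.
Moreover u is smooth here and v(x) = u'(x) = -4*x pointwise, so the identity holds for every test function. Hence v is the weak derivative of u.


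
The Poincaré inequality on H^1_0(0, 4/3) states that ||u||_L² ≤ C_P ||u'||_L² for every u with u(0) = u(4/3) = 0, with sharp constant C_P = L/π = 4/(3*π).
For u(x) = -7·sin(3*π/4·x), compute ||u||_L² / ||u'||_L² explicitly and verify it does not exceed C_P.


||u||_L² / ||u'||_L² = 4/(3*π) = C_P.

u(x) = -7·sin(3*π/4·x), so u'(x) = -21*π*cos(3*π*x/4)/4.
Writing u(x) = A·sin(kπx/L) with A = -7 and k = 1, use ∫_0^L sin²(kπx/L) dx = L/2 and ∫_0^L cos²(kπx/L) dx = L/2.
u² = 49·sin²(3*π/4·x) and (u')² = 441*π^2/16·cos²(3*π/4·x), and each of sin², cos² integrates to L/2 = 2/3 over (0, 4/3).
∫_0^4/3 u² dx = 98/3, so ||u||_L² = 7*sqrt(6)/3.
∫_0^4/3 (u')² dx = 147*π^2/8, so ||u'||_L² = 7*sqrt(6)*π/4.
Ratio ||u||_L² / ||u'||_L² = 4/(3*π).
Sharp Poincaré constant on H^1_0(0, 4/3) is C_P = L/π = 4/(3*π), achieved by sin(3*π/4·x).
This is the k = 1 eigenfunction (up to amplitude), so the ratio equals the sharp Poincaré constant exactly.


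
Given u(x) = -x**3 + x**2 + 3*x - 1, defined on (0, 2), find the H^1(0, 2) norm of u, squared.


||u||_{H^1}^2 = 696/35

The H^1 norm (squared) on an interval (0, L) is
  ||u||_{H^1}^2 = ∫_0^L u(x)^2 dx + ∫_0^L u'(x)^2 dx.
Compute u'(x) = -3*x**2 + 2*x + 3.
Then u(x)^2 = x**6 - 2*x**5 - 5*x**4 + 8*x**3 + 7*x**2 - 6*x + 1 and u'(x)^2 = 9*x**4 - 12*x**3 - 14*x**2 + 12*x + 9.
Integrate each monomial from 0 to 2 using ∫_0^2 c·x^n dx = c·2^(n+1)/(n+1):
  ∫_0^2 u(x)^2 dx = ∫_0^2 (x^6 - 2*x^5 - 5*x^4 + 8*x^3 + 7*x^2 - 6*x + 1) dx. Term by term:
    ∫_0^2 x^6 dx = 128/7;  ∫_0^2 -2*x^5 dx = -64/3;  ∫_0^2 -5*x^4 dx = -32;
    ∫_0^2 8*x^3 dx = 32;  ∫_0^2 7*x^2 dx = 56/3;  ∫_0^2 -6*x dx = -12;
    ∫_0^2 1 dx = 2.
  Sum: 128/7 − 64/3 − 32 + 32 + 56/3 − 12 + 2 = 118/21.
  ∫_0^2 u'(x)^2 dx = ∫_0^2 (9*x^4 - 12*x^3 - 14*x^2 + 12*x + 9) dx. Term by term:
    ∫_0^2 9*x^4 dx = 288/5;  ∫_0^2 -12*x^3 dx = -48;  ∫_0^2 -14*x^2 dx = -112/3;
    ∫_0^2 12*x dx = 24;  ∫_0^2 9 dx = 18.
  Sum: 288/5 − 48 − 112/3 + 24 + 18 = 214/15.
Adding: ||u||_{H^1}^2 = 118/21 + 214/15 = 696/35.


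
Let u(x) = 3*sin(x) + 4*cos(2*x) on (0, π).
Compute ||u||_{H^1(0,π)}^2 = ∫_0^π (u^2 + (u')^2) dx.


||u||_{H^1(0,π)}^2 = -80 + 49*π

u'(x) = -8*sin(2*x) + 3*cos(x).
Expand u² and (u')² and integrate term by term on (0, π), using: for integers n ≥ 1, ∫_0^π sin²(nx) dx = ∫_0^π cos²(nx) dx = π/2; for n ≠ n', ∫_0^π sin(nx)sin(n'x) dx = ∫_0^π cos(nx)cos(n'x) dx = 0; and by product-to-sum, ∫_0^π sin(nx)cos(n'x) dx = ½∫_0^π [sin((n+n')x) + sin((n−n')x)] dx, which is 0 when n+n' is even and 2n/(n²−n'²) when n+n' is odd (it need not vanish on (0, π)).
  u² squared terms: (3)²·∫sin(x)² dx = 9·π/2 = 9*π/2;  (4)²·∫cos(2x)² dx = 16·π/2 = 8*π.
  u² cross terms: 2·(3)·(4)·∫sin(x)·cos(2x) dx = 24·(-2/3) = -16.
  So ∫_0^π u² dx = 9*π/2 + 8*π − 16 = -16 + 25*π/2.
  (u')² squared terms: (-8)²·∫sin(2x)² dx = 64·π/2 = 32*π;  (3)²·∫cos(x)² dx = 9·π/2 = 9*π/2.
  (u')² cross terms: 2·(-8)·(3)·∫sin(2x)·cos(x) dx = -48·(4/3) = -64.
  So ∫_0^π (u')² dx = 32*π + 9*π/2 − 64 = -64 + 73*π/2.
||u||_{H^1}^2 = (-16 + 25*π/2) + (-64 + 73*π/2) = -80 + 49*π.


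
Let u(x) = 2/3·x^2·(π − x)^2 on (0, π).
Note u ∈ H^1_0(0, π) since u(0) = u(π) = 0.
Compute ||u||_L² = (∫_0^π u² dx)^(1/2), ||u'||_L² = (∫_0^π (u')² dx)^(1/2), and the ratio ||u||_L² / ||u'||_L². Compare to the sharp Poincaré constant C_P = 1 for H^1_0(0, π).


||u||_L² / ||u'||_L² = sqrt(3)*π/6 < C_P = 1.

u(x) = 2/3·x^2·(π − x)^2, so u'(x) = 4*x*(x - π)*(2*x - π)/3.
u(x) = 2/3·x^2·(π − x)^2 vanishes at x = 0 and x = π, so u ∈ H^1_0(0, π). Differentiate via the product rule and integrate the resulting polynomials term by term.
  ∫_0^π u² dx = ∫_0^π (4*x^8/9 - 16*π*x^7/9 + 8*π^2*x^6/3 - 16*π^3*x^5/9 + 4*π^4*x^4/9) dx. Term by term:
    ∫_0^π 4*x^8/9 dx = 4*π^9/81;  ∫_0^π -16*π*x^7/9 dx = -2*π^9/9;  ∫_0^π 8*π^2*x^6/3 dx = 8*π^9/21;
    ∫_0^π -16*π^3*x^5/9 dx = -8*π^9/27;  ∫_0^π 4*π^4*x^4/9 dx = 4*π^9/45.
  Sum: 4*π^9/81 − 2*π^9/9 + 8*π^9/21 − 8*π^9/27 + 4*π^9/45 = 2*π^9/2835.
  ∫_0^π (u')² dx = ∫_0^π (64*x^6/9 - 64*π*x^5/3 + 208*π^2*x^4/9 - 32*π^3*x^3/3 + 16*π^4*x^2/9) dx. Term by term:
    ∫_0^π 64*x^6/9 dx = 64*π^7/63;  ∫_0^π -64*π*x^5/3 dx = -32*π^7/9;  ∫_0^π 208*π^2*x^4/9 dx = 208*π^7/45;
    ∫_0^π -32*π^3*x^3/3 dx = -8*π^7/3;  ∫_0^π 16*π^4*x^2/9 dx = 16*π^7/27.
  Sum: 64*π^7/63 − 32*π^7/9 + 208*π^7/45 − 8*π^7/3 + 16*π^7/27 = 8*π^7/945.
∫_0^π u² dx = 2*π^9/2835, so ||u||_L² = sqrt(70)*π^(9/2)/315.
∫_0^π (u')² dx = 8*π^7/945, so ||u'||_L² = 2*sqrt(210)*π^(7/2)/315.
Ratio ||u||_L² / ||u'||_L² = sqrt(3)*π/6.
Sharp Poincaré constant on H^1_0(0, π) is C_P = L/π = 1, achieved by sin(x).
A polynomial bump cannot attain the sharp Poincaré constant (only the first sine eigenfunction does), so the ratio is strictly less than C_P, consistent with ||u||_L² ≤ C_P ||u'||_L².


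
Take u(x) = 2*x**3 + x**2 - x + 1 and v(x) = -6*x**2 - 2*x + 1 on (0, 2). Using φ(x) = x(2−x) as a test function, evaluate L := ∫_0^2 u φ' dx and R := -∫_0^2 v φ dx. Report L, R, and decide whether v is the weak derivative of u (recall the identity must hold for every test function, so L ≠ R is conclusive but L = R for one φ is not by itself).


LHS = -164/15, RHS = 164/15. No, v is not the weak derivative of u.

u(x) = 2*x**3 + x**2 - x + 1, classical derivative u'(x) = 6*x**2 + 2*x - 1.
φ(x) = x(2−x), so φ'(x) = 2 - 2*x.
Note φ(0) = φ(2) = 0, so the boundary term u·φ vanishes.
LHS = ∫_0^2 u(x) φ'(x) dx = ∫_0^2 (-4*x^4 + 2*x^3 + 4*x^2 - 4*x + 2) dx. Term by term:
  ∫_0^2 -4*x^4 dx = -128/5;  ∫_0^2 2*x^3 dx = 8;  ∫_0^2 4*x^2 dx = 32/3;
  ∫_0^2 -4*x dx = -8;  ∫_0^2 2 dx = 4.
Sum: -128/5 + 8 + 32/3 − 8 + 4 = -164/15.
So LHS = -164/15.
∫_0^2 v(x) φ(x) dx = ∫_0^2 (6*x^4 - 10*x^3 - 5*x^2 + 2*x) dx. Term by term:
  ∫_0^2 6*x^4 dx = 192/5;  ∫_0^2 -10*x^3 dx = -40;  ∫_0^2 -5*x^2 dx = -40/3;
  ∫_0^2 2*x dx = 4.
Sum: 192/5 − 40 − 40/3 + 4 = -164/15.
So RHS = -∫_0^2 v(x) φ(x) dx = 164/15.
LHS − RHS = -328/15 ≠ 0, so the identity fails.
(For a valid weak derivative the identity must hold for EVERY test function, in particular this one. The failure shows v is NOT the weak derivative of u.)
Correct weak derivative would be u'(x) = 6*x**2 + 2*x - 1.


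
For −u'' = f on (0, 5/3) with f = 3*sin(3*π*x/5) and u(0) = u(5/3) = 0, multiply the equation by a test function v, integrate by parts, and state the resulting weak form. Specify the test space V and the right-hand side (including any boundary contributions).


V = H^1_0(0, 5/3) (so v(0) = v(5/3) = 0); weak form: ∫_0^5/3 u'v' dx = ∫_0^5/3 (3*sin(3*π*x/5)) v dx for all v ∈ V.

Multiply both sides by a test function v and integrate from 0 to 5/3:
  ∫_0^5/3 −u''(x) v(x) dx = ∫_0^5/3 f(x) v(x) dx.
Integrate the LHS by parts once:
  ∫_0^5/3 −u'' v dx = −[u'(x) v(x)]_0^5/3 + ∫_0^5/3 u'(x) v'(x) dx.
Thus ∫_0^5/3 u'(x) v'(x) dx = ∫_0^5/3 f(x) v(x) dx + [u'(x) v(x)]_0^5/3.
Choose V so that boundary terms are either known or forced to vanish.
u is Dirichlet: u(0) = u(5/3) = 0. Let V = H^1_0(0, 5/3); then v(0) = v(5/3) = 0, and [u' v]_0^5/3 = 0.
Weak formulation: find u (satisfying any essential BC) such that ∫_0^5/3 u'(x) v'(x) dx = ∫_0^5/3 f v dx for all v ∈ V.
Substituting f(x) = 3*sin(3*π*x/5), the right-hand side is ∫_0^5/3 (3*sin(3*π*x/5)) v dx.


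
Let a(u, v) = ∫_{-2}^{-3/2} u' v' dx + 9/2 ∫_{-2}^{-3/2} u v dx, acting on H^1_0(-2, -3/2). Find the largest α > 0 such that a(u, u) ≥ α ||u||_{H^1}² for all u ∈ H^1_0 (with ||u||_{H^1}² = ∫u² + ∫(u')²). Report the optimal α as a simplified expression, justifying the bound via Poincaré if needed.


α = 1

Coercivity of a(·,·) on H^1_0(-2, -3/2) means a(u, u) ≥ α ||u||_{H^1}² for every u ∈ H^1_0.
The interval has length L = 1/2, and Poincaré/coercivity depend only on L. Here a(u, u) = ∫(u')² + (9/2)·∫u².
Here c = 9/2 ≥ 1, so a(u,u) = ∫(u')² + c∫u² ≥ ∫(u')² + ∫u² = ||u||_{H^1}², i.e. α = 1 works. No larger α is possible: a(u,u) ≥ α||u||_{H^1}² means (1−α)∫(u')² ≥ (α−c)∫u², and for the modes u_n = sin(nπ(x−x₀)/L) (x₀ the left endpoint) one has ∫u_n²/∫(u_n')² = (L/(nπ))² → 0, so a(u_n,u_n)/||u_n||_{H^1}² → 1. Hence the optimal constant is α = 1.
Therefore α = 1.


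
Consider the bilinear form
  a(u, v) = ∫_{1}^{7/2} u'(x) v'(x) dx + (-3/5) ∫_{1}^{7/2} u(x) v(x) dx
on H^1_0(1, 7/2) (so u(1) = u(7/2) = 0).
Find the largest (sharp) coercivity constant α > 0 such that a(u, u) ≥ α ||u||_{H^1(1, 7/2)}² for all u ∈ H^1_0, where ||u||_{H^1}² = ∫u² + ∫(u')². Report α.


α = (-15 + 4*π^2)/(25 + 4*π^2)

Coercivity of a(·,·) on H^1_0(1, 7/2) means a(u, u) ≥ α ||u||_{H^1}² for every u ∈ H^1_0.
The interval has length L = 5/2, and Poincaré/coercivity depend only on L. Here a(u, u) = ∫(u')² + (-3/5)·∫u².
Here c = -3/5 < 0 with |c| < (π/L)² = 4*π^2/25, so coercivity still holds. The condition a(u,u) ≥ α||u||_{H^1}² reads (1−α)∫(u')² ≥ (α−c)∫u². Any admissible α is ≤ 1 (rapidly oscillating u have ∫u²/∫(u')² → 0), and α = 1 would force 0 ≥ (1−c)∫u², impossible since c < 1; so 1−α > 0. By the sharp Poincaré inequality on H^1_0 of an interval of length L, ∫(u')² ≥ (π/L)²∫u² with equality for the first sine mode sin(π(x−x₀)/L) (x₀ the left endpoint), so the inequality holds for all u iff (1−α)(π/L)² ≥ α − c, i.e. α ≤ ((π/L)² + c)/((π/L)² + 1) = (1 + c(L/π)²)/(1 + (L/π)²). (Direct route, valid since c ≤ 0: Poincaré gives c∫u² ≥ c(L/π)²∫(u')², so a(u,u) ≥ (1 + c(L/π)²)∫(u')², while ||u||_{H^1}² ≤ (1 + (L/π)²)∫(u')²; dividing yields the same α.) With (π/L)² = 4*π^2/25 and c = -3/5, the largest admissible constant is α = ((π/L)² + c)/((π/L)² + 1).
Simplifying, α = (-15 + 4*π^2)/(25 + 4*π^2).


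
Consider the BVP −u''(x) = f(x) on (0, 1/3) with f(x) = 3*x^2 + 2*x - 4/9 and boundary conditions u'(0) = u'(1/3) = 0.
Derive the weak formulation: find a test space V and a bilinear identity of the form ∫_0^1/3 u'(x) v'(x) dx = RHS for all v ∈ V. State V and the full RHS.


V = H^1(0, 1/3) (no boundary constraint on v; u is determined up to an additive constant); weak form: ∫_0^1/3 u'v' dx = ∫_0^1/3 (3*x^2 + 2*x - 4/9) v dx for all v ∈ V.

Multiply both sides by a test function v and integrate from 0 to 1/3:
  ∫_0^1/3 −u''(x) v(x) dx = ∫_0^1/3 f(x) v(x) dx.
Integrate the LHS by parts once:
  ∫_0^1/3 −u'' v dx = −[u'(x) v(x)]_0^1/3 + ∫_0^1/3 u'(x) v'(x) dx.
Thus ∫_0^1/3 u'(x) v'(x) dx = ∫_0^1/3 f(x) v(x) dx + [u'(x) v(x)]_0^1/3.
Choose V so that boundary terms are either known or forced to vanish.
u has homogeneous Neumann: u'(0) = u'(1/3) = 0. So [u' v]_0^1/3 = 0·v(1/3) − 0·v(0) = 0 for any v; take V = H^1(0, 1/3).
Weak formulation: find u (satisfying any essential BC) such that ∫_0^1/3 u'(x) v'(x) dx = ∫_0^1/3 f v dx for all v ∈ V (homogeneous Neumann, so boundary terms vanish).
Substituting f(x) = 3*x^2 + 2*x - 4/9, the right-hand side is ∫_0^1/3 (3*x^2 + 2*x - 4/9) v dx.
Compatibility check (pure Neumann): taking v ≡ 1 ∈ V gives 0 = ∫_0^1/3 f dx + (0) − (0), i.e. ∫_0^1/3 f dx must equal u'(0) − u'(1/3) = 0. Indeed ∫_0^1/3 (3*x^2 + 2*x - 4/9) dx = 0, so the data are compatible. The solution is then unique only up to an additive constant (fix it e.g. by requiring ∫_0^1/3 u dx = 0).


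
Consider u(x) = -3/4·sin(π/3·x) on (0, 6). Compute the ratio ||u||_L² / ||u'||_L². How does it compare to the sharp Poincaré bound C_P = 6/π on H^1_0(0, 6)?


||u||_L² / ||u'||_L² = 3/π < C_P = 6/π.

u(x) = -3/4·sin(π/3·x), so u'(x) = -π*cos(π*x/3)/4.
Writing u(x) = A·sin(kπx/L) with A = -3/4 and k = 2, use ∫_0^L sin²(kπx/L) dx = L/2 and ∫_0^L cos²(kπx/L) dx = L/2.
u² = 9/16·sin²(π/3·x) and (u')² = π^2/16·cos²(π/3·x), and each of sin², cos² integrates to L/2 = 3 over (0, 6).
∫_0^6 u² dx = 27/16, so ||u||_L² = 3*sqrt(3)/4.
∫_0^6 (u')² dx = 3*π^2/16, so ||u'||_L² = sqrt(3)*π/4.
Ratio ||u||_L² / ||u'||_L² = 3/π.
Sharp Poincaré constant on H^1_0(0, 6) is C_P = L/π = 6/π, achieved by sin(π/6·x).
This is the k = 2 harmonic; the ratio L/(kπ) is strictly less than C_P = L/π, consistent with the sharp inequality ||u||_L² ≤ C_P ||u'||_L².


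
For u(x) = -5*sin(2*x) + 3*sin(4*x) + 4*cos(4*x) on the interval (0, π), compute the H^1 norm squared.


||u||_{H^1(0,π)}^2 = 275*π

u'(x) = -16*sin(4*x) - 10*cos(2*x) + 12*cos(4*x).
Expand u² and (u')² and integrate term by term on (0, π), using: for integers n ≥ 1, ∫_0^π sin²(nx) dx = ∫_0^π cos²(nx) dx = π/2; for n ≠ n', ∫_0^π sin(nx)sin(n'x) dx = ∫_0^π cos(nx)cos(n'x) dx = 0; and by product-to-sum, ∫_0^π sin(nx)cos(n'x) dx = ½∫_0^π [sin((n+n')x) + sin((n−n')x)] dx, which is 0 when n+n' is even and 2n/(n²−n'²) when n+n' is odd (it need not vanish on (0, π)).
  u² squared terms: (-5)²·∫sin(2x)² dx = 25·π/2 = 25*π/2;  (3)²·∫sin(4x)² dx = 9·π/2 = 9*π/2;  (4)²·∫cos(4x)² dx = 16·π/2 = 8*π.
  u² cross terms: 2·(-5)·(3)·∫sin(2x)·sin(4x) dx = -30·(0) = 0;  2·(-5)·(4)·∫sin(2x)·cos(4x) dx = -40·(0) = 0;  2·(3)·(4)·∫sin(4x)·cos(4x) dx = 24·(0) = 0.
  So ∫_0^π u² dx = 25*π/2 + 9*π/2 + 8*π + 0 + 0 + 0 = 25*π.
  (u')² squared terms: (-16)²·∫sin(4x)² dx = 256·π/2 = 128*π;  (-10)²·∫cos(2x)² dx = 100·π/2 = 50*π;  (12)²·∫cos(4x)² dx = 144·π/2 = 72*π.
  (u')² cross terms: 2·(-16)·(-10)·∫sin(4x)·cos(2x) dx = 320·(0) = 0;  2·(-16)·(12)·∫sin(4x)·cos(4x) dx = -384·(0) = 0;  2·(-10)·(12)·∫cos(2x)·cos(4x) dx = -240·(0) = 0.
  So ∫_0^π (u')² dx = 128*π + 50*π + 72*π + 0 + 0 + 0 = 250*π.
||u||_{H^1}^2 = (25*π) + (250*π) = 275*π.


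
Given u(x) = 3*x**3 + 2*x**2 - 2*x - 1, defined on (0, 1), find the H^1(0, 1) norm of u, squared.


||u||_{H^1}^2 = 5191/210

The H^1 norm (squared) on an interval (0, L) is
  ||u||_{H^1}^2 = ∫_0^L u(x)^2 dx + ∫_0^L u'(x)^2 dx.
Compute u'(x) = 9*x**2 + 4*x - 2.
Then u(x)^2 = 9*x**6 + 12*x**5 - 8*x**4 - 14*x**3 + 4*x + 1 and u'(x)^2 = 81*x**4 + 72*x**3 - 20*x**2 - 16*x + 4.
Integrate each monomial from 0 to 1 using ∫_0^1 c·x^n dx = c·1^(n+1)/(n+1):
  ∫_0^1 u(x)^2 dx = ∫_0^1 (9*x^6 + 12*x^5 - 8*x^4 - 14*x^3 + 4*x + 1) dx. Term by term:
    ∫_0^1 9*x^6 dx = 9/7;  ∫_0^1 12*x^5 dx = 2;  ∫_0^1 -8*x^4 dx = -8/5;
    ∫_0^1 -14*x^3 dx = -7/2;  ∫_0^1 4*x dx = 2;  ∫_0^1 1 dx = 1.
  Sum: 9/7 + 2 − 8/5 − 7/2 + 2 + 1 = 83/70.
  ∫_0^1 u'(x)^2 dx = ∫_0^1 (81*x^4 + 72*x^3 - 20*x^2 - 16*x + 4) dx. Term by term:
    ∫_0^1 81*x^4 dx = 81/5;  ∫_0^1 72*x^3 dx = 18;  ∫_0^1 -20*x^2 dx = -20/3;
    ∫_0^1 -16*x dx = -8;  ∫_0^1 4 dx = 4.
  Sum: 81/5 + 18 − 20/3 − 8 + 4 = 353/15.
Adding: ||u||_{H^1}^2 = 83/70 + 353/15 = 5191/210.


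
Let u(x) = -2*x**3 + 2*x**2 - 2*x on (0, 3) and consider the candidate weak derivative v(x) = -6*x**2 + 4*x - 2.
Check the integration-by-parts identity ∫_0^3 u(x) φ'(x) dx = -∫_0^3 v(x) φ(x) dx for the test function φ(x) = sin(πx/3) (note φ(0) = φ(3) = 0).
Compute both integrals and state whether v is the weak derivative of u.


LHS = -648/π^3 + 138/π, RHS = -648/π^3 + 138/π. Yes, v = u' weakly.

u(x) = -2*x**3 + 2*x**2 - 2*x, classical derivative u'(x) = -6*x**2 + 4*x - 2.
φ(x) = sin(πx/3), so φ'(x) = π*cos(π*x/3)/3.
Note φ(0) = φ(3) = 0, so the boundary term u·φ vanishes.
LHS = ∫_0^3 u(x) φ'(x) dx = ∫_0^3 (-2*π*x^3*cos(π*x/3)/3 + 2*π*x^2*cos(π*x/3)/3 - 2*π*x*cos(π*x/3)/3) dx. Term by term:
  ∫_0^3 -2*π*x*cos(π*x/3)/3 dx = 12/π;  ∫_0^3 -2*π*x^3*cos(π*x/3)/3 dx = -648/π^3 + 162/π;  ∫_0^3 2*π*x^2*cos(π*x/3)/3 dx = -36/π.
Sum: 12/π + -648/π^3 + 162/π − 36/π = -648/π^3 + 138/π.
So LHS = -648/π^3 + 138/π.
∫_0^3 v(x) φ(x) dx = ∫_0^3 (-6*x^2*sin(π*x/3) + 4*x*sin(π*x/3) - 2*sin(π*x/3)) dx. Term by term:
  ∫_0^3 -2*sin(π*x/3) dx = -12/π;  ∫_0^3 -6*x^2*sin(π*x/3) dx = -162/π + 648/π^3;  ∫_0^3 4*x*sin(π*x/3) dx = 36/π.
Sum: -12/π + -162/π + 648/π^3 + 36/π = -138/π + 648/π^3.
So RHS = -∫_0^3 v(x) φ(x) dx = -648/π^3 + 138/π.
LHS = RHS, so the identity holds for this test φ.
Moreover u is smooth here and v(x) = u'(x) = -6*x**2 + 4*x - 2 pointwise, so the identity holds for every test function. Hence v is the weak derivative of u.


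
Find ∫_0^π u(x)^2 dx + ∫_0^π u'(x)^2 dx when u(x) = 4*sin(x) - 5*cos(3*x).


||u||_{H^1(0,π)}^2 = 141*π

u'(x) = 15*sin(3*x) + 4*cos(x).
Expand u² and (u')² and integrate term by term on (0, π), using: for integers n ≥ 1, ∫_0^π sin²(nx) dx = ∫_0^π cos²(nx) dx = π/2; for n ≠ n', ∫_0^π sin(nx)sin(n'x) dx = ∫_0^π cos(nx)cos(n'x) dx = 0; and by product-to-sum, ∫_0^π sin(nx)cos(n'x) dx = ½∫_0^π [sin((n+n')x) + sin((n−n')x)] dx, which is 0 when n+n' is even and 2n/(n²−n'²) when n+n' is odd (it need not vanish on (0, π)).
  u² squared terms: (-5)²·∫cos(3x)² dx = 25·π/2 = 25*π/2;  (4)²·∫sin(x)² dx = 16·π/2 = 8*π.
  u² cross terms: 2·(-5)·(4)·∫cos(3x)·sin(x) dx = -40·(0) = 0.
  So ∫_0^π u² dx = 25*π/2 + 8*π + 0 = 41*π/2.
  (u')² squared terms: (4)²·∫cos(x)² dx = 16·π/2 = 8*π;  (15)²·∫sin(3x)² dx = 225·π/2 = 225*π/2.
  (u')² cross terms: 2·(4)·(15)·∫cos(x)·sin(3x) dx = 120·(0) = 0.
  So ∫_0^π (u')² dx = 8*π + 225*π/2 + 0 = 241*π/2.
||u||_{H^1}^2 = (41*π/2) + (241*π/2) = 141*π.


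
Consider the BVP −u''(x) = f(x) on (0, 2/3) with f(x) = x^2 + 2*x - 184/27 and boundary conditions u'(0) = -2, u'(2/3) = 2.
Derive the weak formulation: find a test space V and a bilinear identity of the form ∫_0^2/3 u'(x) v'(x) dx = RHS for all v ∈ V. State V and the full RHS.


V = H^1(0, 2/3) (v unrestricted at boundary; u is determined up to an additive constant); weak form: ∫_0^2/3 u'v' dx = ∫_0^2/3 (x^2 + 2*x - 184/27) v dx + 2·v(2/3) + 2·v(0) for all v ∈ V.

Multiply both sides by a test function v and integrate from 0 to 2/3:
  ∫_0^2/3 −u''(x) v(x) dx = ∫_0^2/3 f(x) v(x) dx.
Integrate the LHS by parts once:
  ∫_0^2/3 −u'' v dx = −[u'(x) v(x)]_0^2/3 + ∫_0^2/3 u'(x) v'(x) dx.
Thus ∫_0^2/3 u'(x) v'(x) dx = ∫_0^2/3 f(x) v(x) dx + [u'(x) v(x)]_0^2/3.
Choose V so that boundary terms are either known or forced to vanish.
u has inhomogeneous Neumann u'(0) = -2, u'(2/3) = 2. [u' v]_0^2/3 = (2)·v(2/3) − (-2)·v(0) = 2·v(2/3) + 2·v(0). Take V = H^1(0, 2/3); boundary term becomes part of RHS.
Weak formulation: find u (satisfying any essential BC) such that ∫_0^2/3 u'(x) v'(x) dx = ∫_0^2/3 f v dx + 2·v(2/3) + 2·v(0) for all v ∈ V (Neumann data are natural BCs: they enter the RHS as boundary terms).
Substituting f(x) = x^2 + 2*x - 184/27, the right-hand side is ∫_0^2/3 (x^2 + 2*x - 184/27) v dx + 2·v(2/3) + 2·v(0).
Compatibility check (pure Neumann): taking v ≡ 1 ∈ V gives 0 = ∫_0^2/3 f dx + (2) − (-2), i.e. ∫_0^2/3 f dx must equal u'(0) − u'(2/3) = -4. Indeed ∫_0^2/3 (x^2 + 2*x - 184/27) dx = -4, so the data are compatible. The solution is then unique only up to an additive constant (fix it e.g. by requiring ∫_0^2/3 u dx = 0).


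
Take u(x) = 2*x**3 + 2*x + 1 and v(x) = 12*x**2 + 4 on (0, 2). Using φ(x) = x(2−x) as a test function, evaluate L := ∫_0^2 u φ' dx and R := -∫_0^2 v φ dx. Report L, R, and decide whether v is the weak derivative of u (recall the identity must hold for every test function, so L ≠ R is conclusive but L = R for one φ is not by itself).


LHS = -184/15, RHS = -368/15. No, v is not the weak derivative of u.

u(x) = 2*x**3 + 2*x + 1, classical derivative u'(x) = 6*x**2 + 2.
φ(x) = x(2−x), so φ'(x) = 2 - 2*x.
Note φ(0) = φ(2) = 0, so the boundary term u·φ vanishes.
LHS = ∫_0^2 u(x) φ'(x) dx = ∫_0^2 (-4*x^4 + 4*x^3 - 4*x^2 + 2*x + 2) dx. Term by term:
  ∫_0^2 -4*x^4 dx = -128/5;  ∫_0^2 4*x^3 dx = 16;  ∫_0^2 -4*x^2 dx = -32/3;
  ∫_0^2 2*x dx = 4;  ∫_0^2 2 dx = 4.
Sum: -128/5 + 16 − 32/3 + 4 + 4 = -184/15.
So LHS = -184/15.
∫_0^2 v(x) φ(x) dx = ∫_0^2 (-12*x^4 + 24*x^3 - 4*x^2 + 8*x) dx. Term by term:
  ∫_0^2 -12*x^4 dx = -384/5;  ∫_0^2 24*x^3 dx = 96;  ∫_0^2 -4*x^2 dx = -32/3;
  ∫_0^2 8*x dx = 16.
Sum: -384/5 + 96 − 32/3 + 16 = 368/15.
So RHS = -∫_0^2 v(x) φ(x) dx = -368/15.
LHS − RHS = 184/15 ≠ 0, so the identity fails.
(For a valid weak derivative the identity must hold for EVERY test function, in particular this one. The failure shows v is NOT the weak derivative of u.)
Correct weak derivative would be u'(x) = 6*x**2 + 2.


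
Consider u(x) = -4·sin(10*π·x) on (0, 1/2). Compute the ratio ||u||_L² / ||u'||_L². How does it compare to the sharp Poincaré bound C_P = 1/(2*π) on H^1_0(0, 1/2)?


||u||_L² / ||u'||_L² = 1/(10*π) < C_P = 1/(2*π).

u(x) = -4·sin(10*π·x), so u'(x) = -40*π*cos(10*π*x).
Writing u(x) = A·sin(kπx/L) with A = -4 and k = 5, use ∫_0^L sin²(kπx/L) dx = L/2 and ∫_0^L cos²(kπx/L) dx = L/2.
u² = 16·sin²(10*π·x) and (u')² = 1600*π^2·cos²(10*π·x), and each of sin², cos² integrates to L/2 = 1/4 over (0, 1/2).
∫_0^1/2 u² dx = 4, so ||u||_L² = 2.
∫_0^1/2 (u')² dx = 400*π^2, so ||u'||_L² = 20*π.
Ratio ||u||_L² / ||u'||_L² = 1/(10*π).
Sharp Poincaré constant on H^1_0(0, 1/2) is C_P = L/π = 1/(2*π), achieved by sin(2*π·x).
This is the k = 5 harmonic; the ratio L/(kπ) is strictly less than C_P = L/π, consistent with the sharp inequality ||u||_L² ≤ C_P ||u'||_L².


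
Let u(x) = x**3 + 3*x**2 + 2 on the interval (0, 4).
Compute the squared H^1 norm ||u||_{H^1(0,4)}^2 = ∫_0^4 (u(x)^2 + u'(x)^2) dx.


||u||_{H^1}^2 = 480304/35

The H^1 norm (squared) on an interval (0, L) is
  ||u||_{H^1}^2 = ∫_0^L u(x)^2 dx + ∫_0^L u'(x)^2 dx.
Compute u'(x) = 3*x**2 + 6*x.
Then u(x)^2 = x**6 + 6*x**5 + 9*x**4 + 4*x**3 + 12*x**2 + 4 and u'(x)^2 = 9*x**4 + 36*x**3 + 36*x**2.
Integrate each monomial from 0 to 4 using ∫_0^4 c·x^n dx = c·4^(n+1)/(n+1):
  ∫_0^4 u(x)^2 dx = ∫_0^4 (x^6 + 6*x^5 + 9*x^4 + 4*x^3 + 12*x^2 + 4) dx. Term by term:
    ∫_0^4 x^6 dx = 16384/7;  ∫_0^4 6*x^5 dx = 4096;  ∫_0^4 9*x^4 dx = 9216/5;
    ∫_0^4 4*x^3 dx = 256;  ∫_0^4 12*x^2 dx = 256;  ∫_0^4 4 dx = 16.
  Sum: 16384/7 + 4096 + 9216/5 + 256 + 256 + 16 = 308272/35.
  ∫_0^4 u'(x)^2 dx = ∫_0^4 (9*x^4 + 36*x^3 + 36*x^2) dx. Term by term:
    ∫_0^4 9*x^4 dx = 9216/5;  ∫_0^4 36*x^3 dx = 2304;  ∫_0^4 36*x^2 dx = 768.
  Sum: 9216/5 + 2304 + 768 = 24576/5.
Adding: ||u||_{H^1}^2 = 308272/35 + 24576/5 = 480304/35.


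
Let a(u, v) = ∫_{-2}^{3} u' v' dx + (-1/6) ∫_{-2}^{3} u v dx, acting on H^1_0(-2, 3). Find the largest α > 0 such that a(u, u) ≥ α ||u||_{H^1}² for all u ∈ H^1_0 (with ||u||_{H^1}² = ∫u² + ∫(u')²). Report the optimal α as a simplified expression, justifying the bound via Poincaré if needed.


α = (-25/6 + π^2)/(π^2 + 25)

Coercivity of a(·,·) on H^1_0(-2, 3) means a(u, u) ≥ α ||u||_{H^1}² for every u ∈ H^1_0.
The interval has length L = 5, and Poincaré/coercivity depend only on L. Here a(u, u) = ∫(u')² + (-1/6)·∫u².
Here c = -1/6 < 0 with |c| < (π/L)² = π^2/25, so coercivity still holds. The condition a(u,u) ≥ α||u||_{H^1}² reads (1−α)∫(u')² ≥ (α−c)∫u². Any admissible α is ≤ 1 (rapidly oscillating u have ∫u²/∫(u')² → 0), and α = 1 would force 0 ≥ (1−c)∫u², impossible since c < 1; so 1−α > 0. By the sharp Poincaré inequality on H^1_0 of an interval of length L, ∫(u')² ≥ (π/L)²∫u² with equality for the first sine mode sin(π(x−x₀)/L) (x₀ the left endpoint), so the inequality holds for all u iff (1−α)(π/L)² ≥ α − c, i.e. α ≤ ((π/L)² + c)/((π/L)² + 1) = (1 + c(L/π)²)/(1 + (L/π)²). (Direct route, valid since c ≤ 0: Poincaré gives c∫u² ≥ c(L/π)²∫(u')², so a(u,u) ≥ (1 + c(L/π)²)∫(u')², while ||u||_{H^1}² ≤ (1 + (L/π)²)∫(u')²; dividing yields the same α.) With (π/L)² = π^2/25 and c = -1/6, the largest admissible constant is α = ((π/L)² + c)/((π/L)² + 1).
Simplifying, α = (-25/6 + π^2)/(π^2 + 25).


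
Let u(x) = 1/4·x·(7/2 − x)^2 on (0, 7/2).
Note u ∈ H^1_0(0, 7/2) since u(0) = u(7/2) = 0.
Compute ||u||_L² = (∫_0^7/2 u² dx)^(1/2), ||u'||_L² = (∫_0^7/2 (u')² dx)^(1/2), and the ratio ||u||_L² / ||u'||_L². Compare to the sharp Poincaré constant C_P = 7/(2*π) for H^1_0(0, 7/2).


||u||_L² / ||u'||_L² = sqrt(14)/4 < C_P = 7/(2*π).

u(x) = 1/4·x·(7/2 − x)^2, so u'(x) = (2*x - 7)*(6*x - 7)/16.
u(x) = 1/4·x·(7/2 − x)^2 vanishes at x = 0 and x = 7/2, so u ∈ H^1_0(0, 7/2). Differentiate via the product rule and integrate the resulting polynomials term by term.
  ∫_0^7/2 u² dx = ∫_0^7/2 (x^6/16 - 7*x^5/8 + 147*x^4/32 - 343*x^3/32 + 2401*x^2/256) dx. Term by term:
    ∫_0^7/2 x^6/16 dx = 117649/2048;  ∫_0^7/2 -7*x^5/8 dx = -823543/3072;  ∫_0^7/2 147*x^4/32 dx = 2470629/5120;
    ∫_0^7/2 -343*x^3/32 dx = -823543/2048;  ∫_0^7/2 2401*x^2/256 dx = 823543/6144.
  Sum: 117649/2048 − 823543/3072 + 2470629/5120 − 823543/2048 + 823543/6144 = 117649/30720.
  ∫_0^7/2 (u')² dx = ∫_0^7/2 (9*x^4/16 - 21*x^3/4 + 539*x^2/32 - 343*x/16 + 2401/256) dx. Term by term:
    ∫_0^7/2 9*x^4/16 dx = 151263/2560;  ∫_0^7/2 -21*x^3/4 dx = -50421/256;  ∫_0^7/2 539*x^2/32 dx = 184877/768;
    ∫_0^7/2 -343*x/16 dx = -16807/128;  ∫_0^7/2 2401/256 dx = 16807/512.
  Sum: 151263/2560 − 50421/256 + 184877/768 − 16807/128 + 16807/512 = 16807/3840.
∫_0^7/2 u² dx = 117649/30720, so ||u||_L² = 343*sqrt(30)/960.
∫_0^7/2 (u')² dx = 16807/3840, so ||u'||_L² = 49*sqrt(105)/240.
Ratio ||u||_L² / ||u'||_L² = sqrt(14)/4.
Sharp Poincaré constant on H^1_0(0, 7/2) is C_P = L/π = 7/(2*π), achieved by sin(2*π/7·x).
A polynomial bump cannot attain the sharp Poincaré constant (only the first sine eigenfunction does), so the ratio is strictly less than C_P, consistent with ||u||_L² ≤ C_P ||u'||_L².


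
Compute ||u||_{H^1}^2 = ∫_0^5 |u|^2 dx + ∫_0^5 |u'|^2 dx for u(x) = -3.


||u||_{H^1}^2 = 45

The H^1 norm (squared) on an interval (0, L) is
  ||u||_{H^1}^2 = ∫_0^L u(x)^2 dx + ∫_0^L u'(x)^2 dx.
Compute u'(x) = 0.
Then u(x)^2 = 9 and u'(x)^2 = 0.
Integrate each monomial from 0 to 5 using ∫_0^5 c·x^n dx = c·5^(n+1)/(n+1):
  ∫_0^5 u(x)^2 dx = ∫_0^5 (9) dx. Term by term:
    ∫_0^5 9 dx = 45.
  ∫_0^5 u'(x)^2 dx = ∫_0^5 (0) dx. Term by term:
    ∫_0^5 0 dx = 0.
Adding: ||u||_{H^1}^2 = 45 + 0 = 45.


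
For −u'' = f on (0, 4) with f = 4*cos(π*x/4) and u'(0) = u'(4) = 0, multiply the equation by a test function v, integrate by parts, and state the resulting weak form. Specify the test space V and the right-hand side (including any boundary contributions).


V = H^1(0, 4) (no boundary constraint on v; u is determined up to an additive constant); weak form: ∫_0^4 u'v' dx = ∫_0^4 (4*cos(π*x/4)) v dx for all v ∈ V.

Multiply both sides by a test function v and integrate from 0 to 4:
  ∫_0^4 −u''(x) v(x) dx = ∫_0^4 f(x) v(x) dx.
Integrate the LHS by parts once:
  ∫_0^4 −u'' v dx = −[u'(x) v(x)]_0^4 + ∫_0^4 u'(x) v'(x) dx.
Thus ∫_0^4 u'(x) v'(x) dx = ∫_0^4 f(x) v(x) dx + [u'(x) v(x)]_0^4.
Choose V so that boundary terms are either known or forced to vanish.
u has homogeneous Neumann: u'(0) = u'(4) = 0. So [u' v]_0^4 = 0·v(4) − 0·v(0) = 0 for any v; take V = H^1(0, 4).
Weak formulation: find u (satisfying any essential BC) such that ∫_0^4 u'(x) v'(x) dx = ∫_0^4 f v dx for all v ∈ V (homogeneous Neumann, so boundary terms vanish).
Substituting f(x) = 4*cos(π*x/4), the right-hand side is ∫_0^4 (4*cos(π*x/4)) v dx.
Compatibility check (pure Neumann): taking v ≡ 1 ∈ V gives 0 = ∫_0^4 f dx + (0) − (0), i.e. ∫_0^4 f dx must equal u'(0) − u'(4) = 0. Indeed ∫_0^4 (4*cos(π*x/4)) dx = 0, so the data are compatible. The solution is then unique only up to an additive constant (fix it e.g. by requiring ∫_0^4 u dx = 0).


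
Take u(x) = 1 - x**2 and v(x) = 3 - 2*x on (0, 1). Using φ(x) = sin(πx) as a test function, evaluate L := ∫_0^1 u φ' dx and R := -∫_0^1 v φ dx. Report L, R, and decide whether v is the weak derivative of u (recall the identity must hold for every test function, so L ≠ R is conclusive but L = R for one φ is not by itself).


LHS = 2/π, RHS = -4/π. No, v is not the weak derivative of u.

u(x) = 1 - x**2, classical derivative u'(x) = -2*x.
φ(x) = sin(πx), so φ'(x) = π*cos(π*x).
Note φ(0) = φ(1) = 0, so the boundary term u·φ vanishes.
LHS = ∫_0^1 u(x) φ'(x) dx = ∫_0^1 (-π*x^2*cos(π*x) + π*cos(π*x)) dx. Term by term:
  ∫_0^1 π*cos(π*x) dx = 0;  ∫_0^1 -π*x^2*cos(π*x) dx = 2/π.
Sum: 0 + 2/π = 2/π.
So LHS = 2/π.
∫_0^1 v(x) φ(x) dx = ∫_0^1 (-2*x*sin(π*x) + 3*sin(π*x)) dx. Term by term:
  ∫_0^1 3*sin(π*x) dx = 6/π;  ∫_0^1 -2*x*sin(π*x) dx = -2/π.
Sum: 6/π − 2/π = 4/π.
So RHS = -∫_0^1 v(x) φ(x) dx = -4/π.
LHS − RHS = 6/π ≠ 0, so the identity fails.
(For a valid weak derivative the identity must hold for EVERY test function, in particular this one. The failure shows v is NOT the weak derivative of u.)
Correct weak derivative would be u'(x) = -2*x.


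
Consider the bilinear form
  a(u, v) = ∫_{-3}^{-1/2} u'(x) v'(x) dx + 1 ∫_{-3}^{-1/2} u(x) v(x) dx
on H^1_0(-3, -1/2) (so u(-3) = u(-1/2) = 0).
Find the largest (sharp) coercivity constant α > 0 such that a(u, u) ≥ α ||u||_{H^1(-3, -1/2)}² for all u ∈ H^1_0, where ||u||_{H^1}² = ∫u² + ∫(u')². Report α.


α = 1

Coercivity of a(·,·) on H^1_0(-3, -1/2) means a(u, u) ≥ α ||u||_{H^1}² for every u ∈ H^1_0.
The interval has length L = 5/2, and Poincaré/coercivity depend only on L. Here a(u, u) = ∫(u')² + (1)·∫u².
Here c = 1 ≥ 1, so a(u,u) = ∫(u')² + c∫u² ≥ ∫(u')² + ∫u² = ||u||_{H^1}², i.e. α = 1 works. No larger α is possible: a(u,u) ≥ α||u||_{H^1}² means (1−α)∫(u')² ≥ (α−c)∫u², and for the modes u_n = sin(nπ(x−x₀)/L) (x₀ the left endpoint) one has ∫u_n²/∫(u_n')² = (L/(nπ))² → 0, so a(u_n,u_n)/||u_n||_{H^1}² → 1. Hence the optimal constant is α = 1.
Therefore α = 1.


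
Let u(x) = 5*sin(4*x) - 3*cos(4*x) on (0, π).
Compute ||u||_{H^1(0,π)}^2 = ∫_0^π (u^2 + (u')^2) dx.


||u||_{H^1(0,π)}^2 = 289*π

u'(x) = 12*sin(4*x) + 20*cos(4*x).
Expand u² and (u')² and integrate term by term on (0, π), using: for integers n ≥ 1, ∫_0^π sin²(nx) dx = ∫_0^π cos²(nx) dx = π/2; for n ≠ n', ∫_0^π sin(nx)sin(n'x) dx = ∫_0^π cos(nx)cos(n'x) dx = 0; and by product-to-sum, ∫_0^π sin(nx)cos(n'x) dx = ½∫_0^π [sin((n+n')x) + sin((n−n')x)] dx, which is 0 when n+n' is even and 2n/(n²−n'²) when n+n' is odd (it need not vanish on (0, π)).
  u² squared terms: (-3)²·∫cos(4x)² dx = 9·π/2 = 9*π/2;  (5)²·∫sin(4x)² dx = 25·π/2 = 25*π/2.
  u² cross terms: 2·(-3)·(5)·∫cos(4x)·sin(4x) dx = -30·(0) = 0.
  So ∫_0^π u² dx = 9*π/2 + 25*π/2 + 0 = 17*π.
  (u')² squared terms: (12)²·∫sin(4x)² dx = 144·π/2 = 72*π;  (20)²·∫cos(4x)² dx = 400·π/2 = 200*π.
  (u')² cross terms: 2·(12)·(20)·∫sin(4x)·cos(4x) dx = 480·(0) = 0.
  So ∫_0^π (u')² dx = 72*π + 200*π + 0 = 272*π.
||u||_{H^1}^2 = (17*π) + (272*π) = 289*π.


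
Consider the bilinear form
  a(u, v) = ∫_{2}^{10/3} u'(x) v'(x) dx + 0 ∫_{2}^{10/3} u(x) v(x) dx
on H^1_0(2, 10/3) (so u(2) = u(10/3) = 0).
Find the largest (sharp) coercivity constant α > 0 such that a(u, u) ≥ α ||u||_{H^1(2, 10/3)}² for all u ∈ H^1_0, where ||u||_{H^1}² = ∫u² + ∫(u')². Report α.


α = 9*π^2/(16 + 9*π^2)

Coercivity of a(·,·) on H^1_0(2, 10/3) means a(u, u) ≥ α ||u||_{H^1}² for every u ∈ H^1_0.
The interval has length L = 4/3, and Poincaré/coercivity depend only on L. Here a(u, u) = ∫(u')² + (0)·∫u².
Here c = 0, so a(u,u) = ∫(u')² alone. The condition a(u,u) ≥ α||u||_{H^1}² reads (1−α)∫(u')² ≥ (α−c)∫u². Any admissible α is ≤ 1 (rapidly oscillating u have ∫u²/∫(u')² → 0), and α = 1 would force 0 ≥ (1−c)∫u², impossible since c < 1; so 1−α > 0. By the sharp Poincaré inequality on H^1_0 of an interval of length L, ∫(u')² ≥ (π/L)²∫u² with equality for the first sine mode sin(π(x−x₀)/L) (x₀ the left endpoint), so the inequality holds for all u iff (1−α)(π/L)² ≥ α − c, i.e. α ≤ ((π/L)² + c)/((π/L)² + 1) = (1 + c(L/π)²)/(1 + (L/π)²). (Direct route, valid since c ≤ 0: Poincaré gives c∫u² ≥ c(L/π)²∫(u')², so a(u,u) ≥ (1 + c(L/π)²)∫(u')², while ||u||_{H^1}² ≤ (1 + (L/π)²)∫(u')²; dividing yields the same α.) With (π/L)² = 9*π^2/16 and c = 0, the largest admissible constant is α = ((π/L)² + c)/((π/L)² + 1).
Simplifying, α = 9*π^2/(16 + 9*π^2).


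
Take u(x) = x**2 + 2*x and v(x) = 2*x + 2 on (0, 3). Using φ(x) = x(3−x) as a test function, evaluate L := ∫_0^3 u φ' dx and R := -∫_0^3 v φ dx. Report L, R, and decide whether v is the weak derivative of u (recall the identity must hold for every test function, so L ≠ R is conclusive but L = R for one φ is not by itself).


LHS = -45/2, RHS = -45/2. Yes, v = u' weakly.

u(x) = x**2 + 2*x, classical derivative u'(x) = 2*x + 2.
φ(x) = x(3−x), so φ'(x) = 3 - 2*x.
Note φ(0) = φ(3) = 0, so the boundary term u·φ vanishes.
LHS = ∫_0^3 u(x) φ'(x) dx = ∫_0^3 (-2*x^3 - x^2 + 6*x) dx. Term by term:
  ∫_0^3 -2*x^3 dx = -81/2;  ∫_0^3 -x^2 dx = -9;  ∫_0^3 6*x dx = 27.
Sum: -81/2 − 9 + 27 = -45/2.
So LHS = -45/2.
∫_0^3 v(x) φ(x) dx = ∫_0^3 (-2*x^3 + 4*x^2 + 6*x) dx. Term by term:
  ∫_0^3 -2*x^3 dx = -81/2;  ∫_0^3 4*x^2 dx = 36;  ∫_0^3 6*x dx = 27.
Sum: -81/2 + 36 + 27 = 45/2.
So RHS = -∫_0^3 v(x) φ(x) dx = -45/2.
LHS = RHS, so the identity holds for this test φ.
Moreover u is smooth here and v(x) = u'(x) = 2*x + 2 pointwise, so the identity holds for every test function. Hence v is the weak derivative of u.


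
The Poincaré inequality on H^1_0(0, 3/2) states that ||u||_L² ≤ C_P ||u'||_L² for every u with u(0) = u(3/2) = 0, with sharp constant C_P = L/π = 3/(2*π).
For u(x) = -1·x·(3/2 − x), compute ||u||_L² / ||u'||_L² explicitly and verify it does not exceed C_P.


||u||_L² / ||u'||_L² = 3*sqrt(10)/20 < C_P = 3/(2*π).

u(x) = -1·x·(3/2 − x), so u'(x) = 2*x - 3/2.
u(x) = -1·x·(3/2 − x) vanishes at x = 0 and x = 3/2, so u ∈ H^1_0(0, 3/2). Differentiate via the product rule and integrate the resulting polynomials term by term.
  ∫_0^3/2 u² dx = ∫_0^3/2 (x^4 - 3*x^3 + 9*x^2/4) dx. Term by term:
    ∫_0^3/2 x^4 dx = 243/160;  ∫_0^3/2 -3*x^3 dx = -243/64;  ∫_0^3/2 9*x^2/4 dx = 81/32.
  Sum: 243/160 − 243/64 + 81/32 = 81/320.
  ∫_0^3/2 (u')² dx = ∫_0^3/2 (4*x^2 - 6*x + 9/4) dx. Term by term:
    ∫_0^3/2 4*x^2 dx = 9/2;  ∫_0^3/2 -6*x dx = -27/4;  ∫_0^3/2 9/4 dx = 27/8.
  Sum: 9/2 − 27/4 + 27/8 = 9/8.
∫_0^3/2 u² dx = 81/320, so ||u||_L² = 9*sqrt(5)/40.
∫_0^3/2 (u')² dx = 9/8, so ||u'||_L² = 3*sqrt(2)/4.
Ratio ||u||_L² / ||u'||_L² = 3*sqrt(10)/20.
Sharp Poincaré constant on H^1_0(0, 3/2) is C_P = L/π = 3/(2*π), achieved by sin(2*π/3·x).
A polynomial bump cannot attain the sharp Poincaré constant (only the first sine eigenfunction does), so the ratio is strictly less than C_P, consistent with ||u||_L² ≤ C_P ||u'||_L².
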